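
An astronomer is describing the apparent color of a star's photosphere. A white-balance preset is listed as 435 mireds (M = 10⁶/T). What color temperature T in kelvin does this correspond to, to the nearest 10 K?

T = 10⁶ / 435 = 2298.85 K → 2300 K.

2300 K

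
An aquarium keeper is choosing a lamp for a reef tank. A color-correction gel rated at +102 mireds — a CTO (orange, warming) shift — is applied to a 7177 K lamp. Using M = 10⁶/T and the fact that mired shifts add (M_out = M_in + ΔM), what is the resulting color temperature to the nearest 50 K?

M_in = 10⁶/7177 = 139.33 mireds.
M_out = 139.33 + (+102) = 241.33 mireds.
T_out = 10⁶/241.33 = 4143.6 K → 4150 K.

4150 K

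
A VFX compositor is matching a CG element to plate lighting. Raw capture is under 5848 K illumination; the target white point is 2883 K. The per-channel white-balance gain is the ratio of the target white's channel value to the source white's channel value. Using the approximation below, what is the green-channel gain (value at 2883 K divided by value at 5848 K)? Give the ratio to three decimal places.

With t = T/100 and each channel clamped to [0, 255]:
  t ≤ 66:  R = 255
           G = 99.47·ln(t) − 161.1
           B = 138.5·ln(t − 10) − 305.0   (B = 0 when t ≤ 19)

At 5848 K (t = 58.48):
  G = 99.47·ln 58.48 − 161.1 = 99.47·4.0687 − 161.1 = 243.612.
At 2883 K (t = 28.83):
  G = 99.47·ln 28.83 − 161.1 = 99.47·3.3614 − 161.1 = 173.260.
Gain = 173.260 / 243.612 = 0.7112 → 0.711.

0.711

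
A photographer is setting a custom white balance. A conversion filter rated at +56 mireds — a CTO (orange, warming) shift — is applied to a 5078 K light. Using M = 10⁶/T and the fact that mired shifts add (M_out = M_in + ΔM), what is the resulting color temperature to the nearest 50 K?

M_in = 10⁶/5078 = 196.93 mireds.
M_out = 196.93 + (+56) = 252.93 mireds.
T_out = 10⁶/252.93 = 3953.7 K → 3950 K.

3950 K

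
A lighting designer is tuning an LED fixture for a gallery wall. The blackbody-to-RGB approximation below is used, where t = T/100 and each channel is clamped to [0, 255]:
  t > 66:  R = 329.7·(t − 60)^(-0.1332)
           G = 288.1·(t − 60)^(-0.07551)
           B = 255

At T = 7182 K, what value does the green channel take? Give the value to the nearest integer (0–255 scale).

239

t = 7182/100 = 71.82; the t > 66 branch applies.
G = 288.1·(71.82 − 60)^(-0.07551) = 288.1·11.82^(-0.07551) = 288.1·0.82986 = 239.084.
Rounded: 239.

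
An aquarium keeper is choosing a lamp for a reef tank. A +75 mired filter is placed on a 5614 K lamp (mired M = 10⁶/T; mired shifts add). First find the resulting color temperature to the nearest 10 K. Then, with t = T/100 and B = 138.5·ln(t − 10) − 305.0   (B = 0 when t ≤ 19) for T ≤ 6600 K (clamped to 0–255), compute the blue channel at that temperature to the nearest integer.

164

M_in = 10⁶/5614 = 178.13; M_out = 178.13 + (+75) = 253.13.
T_out = 10⁶/253.13 = 3950.6 K → 3950 K; t = 39.5.
B = 138.5·ln(39.5 − 10) − 305.0 = 138.5·ln 29.5 − 305.0 = 138.5·3.3844 − 305.0 = 163.738.
Rounded: 164.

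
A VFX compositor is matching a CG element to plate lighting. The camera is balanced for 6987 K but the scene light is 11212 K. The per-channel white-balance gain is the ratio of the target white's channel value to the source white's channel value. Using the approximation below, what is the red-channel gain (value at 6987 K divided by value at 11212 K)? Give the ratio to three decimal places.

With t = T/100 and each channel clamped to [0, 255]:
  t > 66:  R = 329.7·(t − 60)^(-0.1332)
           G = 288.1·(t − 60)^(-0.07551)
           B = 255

1.248

At 11212 K (t = 112.12):
  R = 329.7·(112.12 − 60)^(-0.1332) = 329.7·52.12^(-0.1332) = 329.7·0.59060 = 194.722.
At 6987 K (t = 69.87):
  R = 329.7·(69.87 − 60)^(-0.1332) = 329.7·9.87^(-0.1332) = 329.7·0.73715 = 243.039.
Gain = 243.039 / 194.722 = 1.2481 → 1.248.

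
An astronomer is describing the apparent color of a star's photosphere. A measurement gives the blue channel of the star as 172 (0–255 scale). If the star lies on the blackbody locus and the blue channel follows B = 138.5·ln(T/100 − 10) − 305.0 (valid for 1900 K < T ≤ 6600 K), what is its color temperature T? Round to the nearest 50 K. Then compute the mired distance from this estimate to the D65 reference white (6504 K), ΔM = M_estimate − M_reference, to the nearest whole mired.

ln(t − 10) = (172 + 305.0) / 138.5 = 3.4440.
t − 10 = e^3.4440 = 31.313, so t = 41.313.
T = 100·t = 4131 K → 4150 K to the nearest 50 K.
M_estimate = 10⁶/4150 = 240.96; M_reference = 10⁶/6504 = 153.75.
ΔM = 240.96 − 153.75 = 87.21 → +87 mireds.

+87 mireds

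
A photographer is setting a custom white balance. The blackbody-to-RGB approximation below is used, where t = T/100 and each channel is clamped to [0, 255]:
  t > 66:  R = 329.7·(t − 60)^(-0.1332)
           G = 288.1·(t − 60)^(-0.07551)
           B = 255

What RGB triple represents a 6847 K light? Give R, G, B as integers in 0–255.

R=248, G=245, B=255

t = 6847/100 = 68.47; the t > 66 branch applies.
R = 329.7·(68.47 − 60)^(-0.1332) = 329.7·8.47^(-0.1332) = 329.7·0.75233 = 248.042.
G = 288.1·(68.47 − 60)^(-0.07551) = 288.1·8.47^(-0.07551) = 288.1·0.85101 = 245.176.
B = 255 by definition for t > 66.
Rounded: (248, 245, 255).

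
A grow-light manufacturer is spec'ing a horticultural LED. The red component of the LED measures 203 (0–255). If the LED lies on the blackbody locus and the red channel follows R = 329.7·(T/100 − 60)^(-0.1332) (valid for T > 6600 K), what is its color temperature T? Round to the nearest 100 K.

(t − 60)^(-0.1332) = 203/329.7 = 0.61571.
t − 60 = 0.61571^(1/-0.1332) = 0.61571^(-7.508) = 38.129, so t = 98.129.
T = 100·t = 9813 K → 9800 K to the nearest 100 K.

9800 K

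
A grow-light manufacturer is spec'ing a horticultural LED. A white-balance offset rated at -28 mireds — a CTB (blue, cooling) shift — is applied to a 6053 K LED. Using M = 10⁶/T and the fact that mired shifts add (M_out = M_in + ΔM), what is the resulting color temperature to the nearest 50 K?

M_in = 10⁶/6053 = 165.21 mireds.
M_out = 165.21 + (-28) = 137.21 mireds.
T_out = 10⁶/137.21 = 7288.2 K → 7300 K.

7300 K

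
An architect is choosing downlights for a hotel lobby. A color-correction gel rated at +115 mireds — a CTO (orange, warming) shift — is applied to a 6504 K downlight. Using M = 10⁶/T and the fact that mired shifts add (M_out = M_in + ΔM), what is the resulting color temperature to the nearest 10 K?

3720 K

M_in = 10⁶/6504 = 153.75 mireds.
M_out = 153.75 + (+115) = 268.75 mireds.
T_out = 10⁶/268.75 = 3720.9 K → 3720 K.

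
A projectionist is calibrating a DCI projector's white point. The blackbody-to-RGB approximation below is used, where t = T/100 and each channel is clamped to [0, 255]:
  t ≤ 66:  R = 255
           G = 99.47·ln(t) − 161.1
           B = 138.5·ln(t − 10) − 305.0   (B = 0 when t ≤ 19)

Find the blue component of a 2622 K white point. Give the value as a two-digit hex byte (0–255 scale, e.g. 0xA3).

0x51

t = 2622/100 = 26.22; the t ≤ 66 branch applies.
B = 138.5·ln(26.22 − 10) − 305.0 = 138.5·ln 16.22 − 305.0 = 138.5·2.7862 − 305.0 = 80.895.
Rounded: 81; in hex, 0x51.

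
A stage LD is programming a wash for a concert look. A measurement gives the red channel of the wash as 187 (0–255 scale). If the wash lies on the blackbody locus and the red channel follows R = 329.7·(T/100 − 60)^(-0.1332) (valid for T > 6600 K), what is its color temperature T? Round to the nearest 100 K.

(t − 60)^(-0.1332) = 187/329.7 = 0.56718.
t − 60 = 0.56718^(1/-0.1332) = 0.56718^(-7.508) = 70.620, so t = 130.620.
T = 100·t = 13062 K → 13100 K to the nearest 100 K.

13100 K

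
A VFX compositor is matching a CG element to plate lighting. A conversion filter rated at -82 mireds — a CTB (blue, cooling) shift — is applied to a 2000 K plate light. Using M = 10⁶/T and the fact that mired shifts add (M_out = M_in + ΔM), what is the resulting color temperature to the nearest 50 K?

2400 K

M_in = 10⁶/2000 = 500.00 mireds.
M_out = 500.00 + (-82) = 418.00 mireds.
T_out = 10⁶/418.00 = 2392.3 K → 2400 K.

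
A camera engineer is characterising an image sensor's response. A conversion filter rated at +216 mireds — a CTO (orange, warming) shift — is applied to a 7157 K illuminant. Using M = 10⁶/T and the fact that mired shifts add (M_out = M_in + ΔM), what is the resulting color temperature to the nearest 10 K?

2810 K

M_in = 10⁶/7157 = 139.72 mireds.
M_out = 139.72 + (+216) = 355.72 mireds.
T_out = 10⁶/355.72 = 2811.2 K → 2810 K.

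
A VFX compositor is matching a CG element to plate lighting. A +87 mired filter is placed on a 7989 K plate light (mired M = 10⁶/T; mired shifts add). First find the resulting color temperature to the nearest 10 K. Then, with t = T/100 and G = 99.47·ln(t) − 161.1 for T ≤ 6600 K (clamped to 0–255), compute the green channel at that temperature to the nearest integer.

M_in = 10⁶/7989 = 125.17; M_out = 125.17 + (+87) = 212.17.
T_out = 10⁶/212.17 = 4713.2 K → 4710 K; t = 47.1.
G = 99.47·ln 47.1 − 161.1 = 99.47·3.8523 − 161.1 = 222.086.
Rounded: 222.

222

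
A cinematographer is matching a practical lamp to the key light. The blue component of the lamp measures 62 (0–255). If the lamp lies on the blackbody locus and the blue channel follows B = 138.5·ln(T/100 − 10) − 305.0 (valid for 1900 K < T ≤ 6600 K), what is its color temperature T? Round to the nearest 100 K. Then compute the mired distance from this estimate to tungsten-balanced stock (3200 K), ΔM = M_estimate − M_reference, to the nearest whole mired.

ln(t − 10) = (62 + 305.0) / 138.5 = 2.6498.
t − 10 = e^2.6498 = 14.151, so t = 24.151.
T = 100·t = 2415 K → 2400 K to the nearest 100 K.
M_estimate = 10⁶/2400 = 416.67; M_reference = 10⁶/3200 = 312.50.
ΔM = 416.67 − 312.50 = 104.17 → +104 mireds.

+104 mireds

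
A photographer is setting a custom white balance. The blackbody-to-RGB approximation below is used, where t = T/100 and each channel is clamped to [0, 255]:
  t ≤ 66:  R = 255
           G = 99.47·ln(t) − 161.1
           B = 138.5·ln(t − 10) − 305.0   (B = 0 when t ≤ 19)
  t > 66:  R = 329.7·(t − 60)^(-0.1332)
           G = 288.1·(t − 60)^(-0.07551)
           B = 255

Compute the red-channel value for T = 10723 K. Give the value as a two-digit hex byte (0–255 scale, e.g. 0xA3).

t = 10723/100 = 107.23; the t > 66 branch applies.
R = 329.7·(107.23 − 60)^(-0.1332) = 329.7·47.23^(-0.1332) = 329.7·0.59840 = 197.294.
Rounded: 197; in hex, 0xC5.

0xC5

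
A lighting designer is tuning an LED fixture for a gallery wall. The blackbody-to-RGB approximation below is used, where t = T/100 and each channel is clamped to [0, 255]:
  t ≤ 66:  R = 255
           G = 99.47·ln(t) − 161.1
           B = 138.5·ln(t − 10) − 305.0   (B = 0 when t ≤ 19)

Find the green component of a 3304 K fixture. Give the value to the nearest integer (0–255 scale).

t = 3304/100 = 33.04; the t ≤ 66 branch applies.
G = 99.47·ln 33.04 − 161.1 = 99.47·3.4977 − 161.1 = 186.818.
Rounded: 187.

187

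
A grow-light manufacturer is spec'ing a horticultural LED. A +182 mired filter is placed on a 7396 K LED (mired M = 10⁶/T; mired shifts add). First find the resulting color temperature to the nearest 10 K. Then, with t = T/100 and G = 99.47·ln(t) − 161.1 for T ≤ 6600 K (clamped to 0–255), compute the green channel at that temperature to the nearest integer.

182

M_in = 10⁶/7396 = 135.21; M_out = 135.21 + (+182) = 317.21.
T_out = 10⁶/317.21 = 3152.5 K → 3150 K; t = 31.5.
G = 99.47·ln 31.5 − 161.1 = 99.47·3.4500 − 161.1 = 182.070.
Rounded: 182.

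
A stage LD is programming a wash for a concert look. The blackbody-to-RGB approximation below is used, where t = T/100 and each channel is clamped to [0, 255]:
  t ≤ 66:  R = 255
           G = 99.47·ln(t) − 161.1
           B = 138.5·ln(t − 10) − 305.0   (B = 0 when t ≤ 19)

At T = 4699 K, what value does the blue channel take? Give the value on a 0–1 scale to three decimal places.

t = 4699/100 = 46.99; the t ≤ 66 branch applies.
B = 138.5·ln(46.99 − 10) − 305.0 = 138.5·ln 36.99 − 305.0 = 138.5·3.6106 − 305.0 = 195.075.
On a 0–1 scale: 195.075/255 = 0.7650 → 0.765.

0.765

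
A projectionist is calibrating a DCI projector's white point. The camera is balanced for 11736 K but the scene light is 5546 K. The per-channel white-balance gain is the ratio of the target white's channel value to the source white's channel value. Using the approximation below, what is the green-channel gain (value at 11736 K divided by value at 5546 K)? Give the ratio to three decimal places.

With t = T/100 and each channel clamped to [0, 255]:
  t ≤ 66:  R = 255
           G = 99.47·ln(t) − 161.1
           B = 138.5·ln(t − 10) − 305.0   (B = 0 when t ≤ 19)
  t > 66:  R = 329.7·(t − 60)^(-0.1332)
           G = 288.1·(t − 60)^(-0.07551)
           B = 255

At 5546 K (t = 55.46):
  G = 99.47·ln 55.46 − 161.1 = 99.47·4.0157 − 161.1 = 238.338.
At 11736 K (t = 117.36):
  G = 288.1·(117.36 − 60)^(-0.07551) = 288.1·57.36^(-0.07551) = 288.1·0.73656 = 212.203.
Gain = 212.203 / 238.338 = 0.8903 → 0.890.

0.890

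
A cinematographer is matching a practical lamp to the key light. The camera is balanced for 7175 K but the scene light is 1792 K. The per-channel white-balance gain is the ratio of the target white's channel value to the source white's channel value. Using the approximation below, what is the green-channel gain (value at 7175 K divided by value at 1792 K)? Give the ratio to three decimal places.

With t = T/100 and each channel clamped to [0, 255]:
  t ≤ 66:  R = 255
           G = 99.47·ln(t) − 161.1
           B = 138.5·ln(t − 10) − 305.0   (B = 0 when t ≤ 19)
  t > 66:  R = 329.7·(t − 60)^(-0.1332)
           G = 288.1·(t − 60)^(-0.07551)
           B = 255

1.899

At 1792 K (t = 17.92):
  G = 99.47·ln 17.92 − 161.1 = 99.47·2.8859 − 161.1 = 125.962.
At 7175 K (t = 71.75):
  G = 288.1·(71.75 − 60)^(-0.07551) = 288.1·11.75^(-0.07551) = 288.1·0.83024 = 239.191.
Gain = 239.191 / 125.962 = 1.8989 → 1.899.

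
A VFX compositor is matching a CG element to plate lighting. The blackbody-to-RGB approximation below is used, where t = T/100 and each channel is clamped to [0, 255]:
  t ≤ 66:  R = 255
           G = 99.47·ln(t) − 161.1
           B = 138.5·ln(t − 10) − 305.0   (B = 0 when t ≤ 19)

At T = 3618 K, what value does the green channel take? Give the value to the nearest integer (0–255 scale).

196

t = 3618/100 = 36.18; the t ≤ 66 branch applies.
G = 99.47·ln 36.18 − 161.1 = 99.47·3.5885 − 161.1 = 195.849.
Rounded: 196.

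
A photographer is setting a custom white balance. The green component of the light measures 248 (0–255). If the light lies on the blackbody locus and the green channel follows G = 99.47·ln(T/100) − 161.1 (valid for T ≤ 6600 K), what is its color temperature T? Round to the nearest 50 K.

6100 K

ln t = (248 + 161.1) / 99.47 = 4.1128.
t = e^4.1128 = 61.117.
T = 100·t = 6112 K → 6100 K to the nearest 50 K.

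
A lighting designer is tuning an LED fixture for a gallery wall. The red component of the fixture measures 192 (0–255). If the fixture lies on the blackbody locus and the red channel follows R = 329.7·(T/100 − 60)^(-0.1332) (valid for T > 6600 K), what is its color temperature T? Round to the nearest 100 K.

(t − 60)^(-0.1332) = 192/329.7 = 0.58235.
t − 60 = 0.58235^(1/-0.1332) = 0.58235^(-7.508) = 57.929, so t = 117.929.
T = 100·t = 11793 K → 11800 K to the nearest 100 K.

11800 K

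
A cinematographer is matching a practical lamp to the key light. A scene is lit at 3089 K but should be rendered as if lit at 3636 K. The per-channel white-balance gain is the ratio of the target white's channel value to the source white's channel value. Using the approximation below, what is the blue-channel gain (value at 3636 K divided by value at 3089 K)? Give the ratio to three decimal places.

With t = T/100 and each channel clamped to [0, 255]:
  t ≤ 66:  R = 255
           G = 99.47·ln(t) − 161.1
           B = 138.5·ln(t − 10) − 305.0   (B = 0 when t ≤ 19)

1.278

At 3089 K (t = 30.89):
  B = 138.5·ln(30.89 − 10) − 305.0 = 138.5·ln 20.89 − 305.0 = 138.5·3.0393 − 305.0 = 115.939.
At 3636 K (t = 36.36):
  B = 138.5·ln(36.36 − 10) − 305.0 = 138.5·ln 26.36 − 305.0 = 138.5·3.2718 − 305.0 = 148.151.
Gain = 148.151 / 115.939 = 1.2778 → 1.278.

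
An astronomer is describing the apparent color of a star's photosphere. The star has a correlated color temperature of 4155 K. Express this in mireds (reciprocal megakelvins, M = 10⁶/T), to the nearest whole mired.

241 mireds

M = 10⁶ / 4155 = 240.674 → 241 mireds.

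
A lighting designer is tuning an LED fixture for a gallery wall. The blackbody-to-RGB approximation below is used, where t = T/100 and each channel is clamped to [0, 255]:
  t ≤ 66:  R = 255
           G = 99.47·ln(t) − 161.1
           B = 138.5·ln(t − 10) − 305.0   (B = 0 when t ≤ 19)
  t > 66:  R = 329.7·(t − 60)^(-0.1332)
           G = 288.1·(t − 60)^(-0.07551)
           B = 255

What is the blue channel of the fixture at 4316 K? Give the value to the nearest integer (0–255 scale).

180

t = 4316/100 = 43.16; the t ≤ 66 branch applies.
B = 138.5·ln(43.16 − 10) − 305.0 = 138.5·ln 33.16 − 305.0 = 138.5·3.5013 − 305.0 = 179.936.
Rounded: 180.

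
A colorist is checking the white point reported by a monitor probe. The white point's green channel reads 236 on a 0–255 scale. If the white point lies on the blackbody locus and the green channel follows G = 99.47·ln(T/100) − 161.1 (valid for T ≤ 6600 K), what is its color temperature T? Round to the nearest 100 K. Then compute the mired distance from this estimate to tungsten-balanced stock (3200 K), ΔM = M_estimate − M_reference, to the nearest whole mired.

-127 mireds

ln t = (236 + 161.1) / 99.47 = 3.9922.
t = e^3.9922 = 54.172.
T = 100·t = 5417 K → 5400 K to the nearest 100 K.
M_estimate = 10⁶/5400 = 185.19; M_reference = 10⁶/3200 = 312.50.
ΔM = 185.19 − 312.50 = -127.31 → -127 mireds.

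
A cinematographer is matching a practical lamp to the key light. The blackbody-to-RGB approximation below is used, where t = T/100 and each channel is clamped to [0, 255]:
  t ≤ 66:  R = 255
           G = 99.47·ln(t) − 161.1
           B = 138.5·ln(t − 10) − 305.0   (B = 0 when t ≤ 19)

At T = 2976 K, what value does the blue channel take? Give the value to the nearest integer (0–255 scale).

108

t = 2976/100 = 29.76; the t ≤ 66 branch applies.
B = 138.5·ln(29.76 − 10) − 305.0 = 138.5·ln 19.76 − 305.0 = 138.5·2.9837 − 305.0 = 108.237.
Rounded: 108.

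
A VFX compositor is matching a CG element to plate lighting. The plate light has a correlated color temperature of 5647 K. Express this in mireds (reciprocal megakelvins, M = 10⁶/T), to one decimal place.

177.1 mireds

M = 10⁶ / 5647 = 177.085 → 177.1 mireds.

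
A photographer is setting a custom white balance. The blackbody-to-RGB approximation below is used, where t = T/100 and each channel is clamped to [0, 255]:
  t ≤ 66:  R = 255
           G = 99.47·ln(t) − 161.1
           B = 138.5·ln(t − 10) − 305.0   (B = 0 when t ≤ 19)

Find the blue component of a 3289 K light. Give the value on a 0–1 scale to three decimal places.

0.504

t = 3289/100 = 32.89; the t ≤ 66 branch applies.
B = 138.5·ln(32.89 − 10) − 305.0 = 138.5·ln 22.89 − 305.0 = 138.5·3.1307 − 305.0 = 128.602.
On a 0–1 scale: 128.602/255 = 0.5043 → 0.504.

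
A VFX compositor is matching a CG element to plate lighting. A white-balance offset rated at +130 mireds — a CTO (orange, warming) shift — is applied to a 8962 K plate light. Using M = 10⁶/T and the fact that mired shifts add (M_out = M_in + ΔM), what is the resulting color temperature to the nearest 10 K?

M_in = 10⁶/8962 = 111.58 mireds.
M_out = 111.58 + (+130) = 241.58 mireds.
T_out = 10⁶/241.58 = 4139.4 K → 4140 K.

4140 K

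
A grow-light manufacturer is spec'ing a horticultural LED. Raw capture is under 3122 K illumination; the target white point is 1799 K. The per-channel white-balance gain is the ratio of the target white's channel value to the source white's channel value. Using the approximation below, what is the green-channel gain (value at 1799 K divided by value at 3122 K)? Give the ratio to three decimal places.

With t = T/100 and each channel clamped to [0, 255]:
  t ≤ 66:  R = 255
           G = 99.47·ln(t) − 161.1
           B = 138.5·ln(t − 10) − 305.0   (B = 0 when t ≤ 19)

At 3122 K (t = 31.22):
  G = 99.47·ln 31.22 − 161.1 = 99.47·3.4411 − 161.1 = 181.182.
At 1799 K (t = 17.99):
  G = 99.47·ln 17.99 − 161.1 = 99.47·2.8898 − 161.1 = 126.350.
Gain = 126.350 / 181.182 = 0.6974 → 0.697.

0.697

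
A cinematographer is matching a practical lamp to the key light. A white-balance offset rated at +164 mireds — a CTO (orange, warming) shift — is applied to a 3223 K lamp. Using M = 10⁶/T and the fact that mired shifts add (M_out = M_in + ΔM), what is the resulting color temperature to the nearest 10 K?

M_in = 10⁶/3223 = 310.27 mireds.
M_out = 310.27 + (+164) = 474.27 mireds.
T_out = 10⁶/474.27 = 2108.5 K → 2110 K.

2110 K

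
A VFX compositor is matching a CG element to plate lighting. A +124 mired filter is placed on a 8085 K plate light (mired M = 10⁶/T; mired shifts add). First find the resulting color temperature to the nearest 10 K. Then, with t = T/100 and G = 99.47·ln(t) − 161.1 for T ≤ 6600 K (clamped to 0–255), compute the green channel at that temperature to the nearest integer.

M_in = 10⁶/8085 = 123.69; M_out = 123.69 + (+124) = 247.69.
T_out = 10⁶/247.69 = 4037.4 K → 4040 K; t = 40.4.
G = 99.47·ln 40.4 − 161.1 = 99.47·3.6988 − 161.1 = 206.823.
Rounded: 207.

207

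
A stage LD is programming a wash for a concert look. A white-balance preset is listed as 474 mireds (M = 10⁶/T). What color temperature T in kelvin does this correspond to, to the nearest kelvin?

T = 10⁶ / 474 = 2109.70 K → 2110 K.

2110 K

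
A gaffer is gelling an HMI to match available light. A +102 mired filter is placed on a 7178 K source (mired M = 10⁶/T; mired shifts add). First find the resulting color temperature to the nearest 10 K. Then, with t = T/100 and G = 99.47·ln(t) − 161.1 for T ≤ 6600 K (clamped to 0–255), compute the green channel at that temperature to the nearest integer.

M_in = 10⁶/7178 = 139.31; M_out = 139.31 + (+102) = 241.31.
T_out = 10⁶/241.31 = 4144.0 K → 4140 K; t = 41.4.
G = 99.47·ln 41.4 − 161.1 = 99.47·3.7233 − 161.1 = 209.255.
Rounded: 209.

209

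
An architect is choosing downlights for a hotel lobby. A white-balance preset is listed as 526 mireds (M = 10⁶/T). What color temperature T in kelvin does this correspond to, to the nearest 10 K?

1900 K

T = 10⁶ / 526 = 1901.14 K → 1900 K.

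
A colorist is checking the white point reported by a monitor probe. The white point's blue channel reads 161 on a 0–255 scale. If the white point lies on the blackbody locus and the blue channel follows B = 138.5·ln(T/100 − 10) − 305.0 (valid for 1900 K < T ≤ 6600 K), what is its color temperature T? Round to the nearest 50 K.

ln(t − 10) = (161 + 305.0) / 138.5 = 3.3646.
t − 10 = e^3.3646 = 28.923, so t = 38.923.
T = 100·t = 3892 K → 3900 K to the nearest 50 K.

3900 K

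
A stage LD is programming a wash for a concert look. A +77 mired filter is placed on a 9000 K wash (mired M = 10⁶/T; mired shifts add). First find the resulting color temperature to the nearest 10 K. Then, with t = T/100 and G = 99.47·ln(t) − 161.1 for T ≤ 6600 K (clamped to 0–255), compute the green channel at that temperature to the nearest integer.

M_in = 10⁶/9000 = 111.11; M_out = 111.11 + (+77) = 188.11.
T_out = 10⁶/188.11 = 5316.0 K → 5320 K; t = 53.2.
G = 99.47·ln 53.2 − 161.1 = 99.47·3.9741 − 161.1 = 234.200.
Rounded: 234.

234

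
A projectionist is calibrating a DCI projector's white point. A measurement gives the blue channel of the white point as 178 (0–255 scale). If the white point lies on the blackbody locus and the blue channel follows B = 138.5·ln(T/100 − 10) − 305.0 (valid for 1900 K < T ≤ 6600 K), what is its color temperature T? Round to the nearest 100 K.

ln(t − 10) = (178 + 305.0) / 138.5 = 3.4874.
t − 10 = e^3.4874 = 32.700, so t = 42.700.
T = 100·t = 4270 K → 4300 K to the nearest 100 K.

4300 K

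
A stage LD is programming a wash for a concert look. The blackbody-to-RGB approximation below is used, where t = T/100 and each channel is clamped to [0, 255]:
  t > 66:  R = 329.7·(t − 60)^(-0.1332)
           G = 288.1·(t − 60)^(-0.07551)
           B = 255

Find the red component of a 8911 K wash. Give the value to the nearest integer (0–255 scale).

210

t = 8911/100 = 89.11; the t > 66 branch applies.
R = 329.7·(89.11 − 60)^(-0.1332) = 329.7·29.11^(-0.1332) = 329.7·0.63825 = 210.430.
Rounded: 210.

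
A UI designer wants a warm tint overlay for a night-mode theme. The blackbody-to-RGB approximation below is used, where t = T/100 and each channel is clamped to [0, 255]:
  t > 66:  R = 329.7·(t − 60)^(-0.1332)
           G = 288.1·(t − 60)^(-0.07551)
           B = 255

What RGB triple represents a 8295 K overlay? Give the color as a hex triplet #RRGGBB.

#D9E3FF

t = 8295/100 = 82.95; the t > 66 branch applies.
R = 329.7·(82.95 − 60)^(-0.1332) = 329.7·22.95^(-0.1332) = 329.7·0.65879 = 217.201.
G = 288.1·(82.95 − 60)^(-0.07551) = 288.1·22.95^(-0.07551) = 288.1·0.78931 = 227.400.
B = 255 by definition for t > 66.
Rounded: (217, 227, 255).
In hex: #D9E3FF.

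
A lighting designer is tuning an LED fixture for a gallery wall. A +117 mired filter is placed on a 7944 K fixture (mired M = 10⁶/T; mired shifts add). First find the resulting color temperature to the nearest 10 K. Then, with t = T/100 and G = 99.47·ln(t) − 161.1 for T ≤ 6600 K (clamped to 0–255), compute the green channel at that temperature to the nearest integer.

M_in = 10⁶/7944 = 125.88; M_out = 125.88 + (+117) = 242.88.
T_out = 10⁶/242.88 = 4117.2 K → 4120 K; t = 41.2.
G = 99.47·ln 41.2 − 161.1 = 99.47·3.7184 − 161.1 = 208.773.
Rounded: 209.

209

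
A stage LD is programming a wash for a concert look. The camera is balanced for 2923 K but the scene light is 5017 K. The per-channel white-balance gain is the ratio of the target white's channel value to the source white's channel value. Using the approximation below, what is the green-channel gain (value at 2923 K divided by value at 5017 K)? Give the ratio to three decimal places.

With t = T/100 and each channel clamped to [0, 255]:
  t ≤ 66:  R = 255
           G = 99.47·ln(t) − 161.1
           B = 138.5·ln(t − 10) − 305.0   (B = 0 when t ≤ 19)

At 5017 K (t = 50.17):
  G = 99.47·ln 50.17 − 161.1 = 99.47·3.9154 − 161.1 = 228.367.
At 2923 K (t = 29.23):
  G = 99.47·ln 29.23 − 161.1 = 99.47·3.3752 − 161.1 = 174.631.
Gain = 174.631 / 228.367 = 0.7647 → 0.765.

0.765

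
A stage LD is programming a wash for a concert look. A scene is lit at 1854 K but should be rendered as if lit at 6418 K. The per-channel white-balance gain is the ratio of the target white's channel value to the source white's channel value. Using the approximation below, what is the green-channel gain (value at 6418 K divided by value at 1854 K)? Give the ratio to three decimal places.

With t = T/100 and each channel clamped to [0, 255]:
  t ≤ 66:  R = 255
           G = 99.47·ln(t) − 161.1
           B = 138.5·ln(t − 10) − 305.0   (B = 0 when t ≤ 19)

1.955

At 1854 K (t = 18.54):
  G = 99.47·ln 18.54 − 161.1 = 99.47·2.9199 − 161.1 = 129.345.
At 6418 K (t = 64.18):
  G = 99.47·ln 64.18 − 161.1 = 99.47·4.1617 − 161.1 = 252.863.
Gain = 252.863 / 129.345 = 1.9549 → 1.955.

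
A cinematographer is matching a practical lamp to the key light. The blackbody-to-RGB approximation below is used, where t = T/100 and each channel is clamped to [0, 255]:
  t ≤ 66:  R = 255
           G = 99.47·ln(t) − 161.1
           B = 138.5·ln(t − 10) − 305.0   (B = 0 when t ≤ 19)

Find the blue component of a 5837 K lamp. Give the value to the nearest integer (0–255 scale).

232

t = 5837/100 = 58.37; the t ≤ 66 branch applies.
B = 138.5·ln(58.37 − 10) − 305.0 = 138.5·ln 48.37 − 305.0 = 138.5·3.8789 − 305.0 = 232.225.
Rounded: 232.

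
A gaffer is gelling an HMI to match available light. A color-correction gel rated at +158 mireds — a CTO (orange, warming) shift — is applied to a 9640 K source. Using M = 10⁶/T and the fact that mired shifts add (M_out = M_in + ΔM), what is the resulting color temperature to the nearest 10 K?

M_in = 10⁶/9640 = 103.73 mireds.
M_out = 103.73 + (+158) = 261.73 mireds.
T_out = 10⁶/261.73 = 3820.7 K → 3820 K.

3820 K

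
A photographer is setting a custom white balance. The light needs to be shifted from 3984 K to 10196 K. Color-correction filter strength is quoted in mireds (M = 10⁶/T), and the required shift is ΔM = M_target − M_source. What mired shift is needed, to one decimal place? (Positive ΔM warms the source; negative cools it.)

M_source = 10⁶/3984 = 251.004; M_target = 10⁶/10196 = 98.078.
ΔM = 98.078 − 251.004 = -152.926 → -152.9 mireds, a cooling shift.

-152.9 mireds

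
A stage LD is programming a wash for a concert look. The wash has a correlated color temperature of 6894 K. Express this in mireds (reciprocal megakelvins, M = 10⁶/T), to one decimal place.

145.1 mireds

M = 10⁶ / 6894 = 145.054 → 145.1 mireds.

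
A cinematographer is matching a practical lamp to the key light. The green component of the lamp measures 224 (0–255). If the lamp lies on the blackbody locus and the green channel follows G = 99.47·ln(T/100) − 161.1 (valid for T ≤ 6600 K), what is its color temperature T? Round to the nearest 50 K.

ln t = (224 + 161.1) / 99.47 = 3.8715.
t = e^3.8715 = 48.015.
T = 100·t = 4802 K → 4800 K to the nearest 50 K.

4800 K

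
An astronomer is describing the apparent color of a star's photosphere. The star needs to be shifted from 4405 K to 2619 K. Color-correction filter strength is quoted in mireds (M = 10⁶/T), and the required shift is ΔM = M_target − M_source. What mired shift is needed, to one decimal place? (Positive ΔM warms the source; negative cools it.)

+154.8 mireds

M_source = 10⁶/4405 = 227.015; M_target = 10⁶/2619 = 381.825.
ΔM = 381.825 − 227.015 = 154.810 → +154.8 mireds, a warming shift.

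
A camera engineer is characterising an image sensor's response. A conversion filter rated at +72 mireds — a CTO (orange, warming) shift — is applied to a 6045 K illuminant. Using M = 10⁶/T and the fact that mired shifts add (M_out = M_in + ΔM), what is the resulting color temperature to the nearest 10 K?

M_in = 10⁶/6045 = 165.43 mireds.
M_out = 165.43 + (+72) = 237.43 mireds.
T_out = 10⁶/237.43 = 4211.8 K → 4210 K.

4210 K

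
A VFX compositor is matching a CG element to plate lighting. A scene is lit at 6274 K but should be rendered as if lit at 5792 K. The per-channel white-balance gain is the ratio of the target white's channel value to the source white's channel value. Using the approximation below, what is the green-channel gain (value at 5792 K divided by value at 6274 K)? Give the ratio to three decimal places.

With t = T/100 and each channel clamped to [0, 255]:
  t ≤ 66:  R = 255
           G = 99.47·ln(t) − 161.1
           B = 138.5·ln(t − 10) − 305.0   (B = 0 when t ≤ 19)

At 6274 K (t = 62.74):
  G = 99.47·ln 62.74 − 161.1 = 99.47·4.1390 − 161.1 = 250.606.
At 5792 K (t = 57.92):
  G = 99.47·ln 57.92 − 161.1 = 99.47·4.0591 − 161.1 = 242.655.
Gain = 242.655 / 250.606 = 0.9683 → 0.968.

0.968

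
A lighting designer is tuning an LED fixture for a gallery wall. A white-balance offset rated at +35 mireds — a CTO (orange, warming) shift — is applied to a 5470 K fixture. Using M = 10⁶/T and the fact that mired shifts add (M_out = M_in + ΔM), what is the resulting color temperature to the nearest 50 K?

4600 K

M_in = 10⁶/5470 = 182.82 mireds.
M_out = 182.82 + (+35) = 217.82 mireds.
T_out = 10⁶/217.82 = 4591.0 K → 4600 K.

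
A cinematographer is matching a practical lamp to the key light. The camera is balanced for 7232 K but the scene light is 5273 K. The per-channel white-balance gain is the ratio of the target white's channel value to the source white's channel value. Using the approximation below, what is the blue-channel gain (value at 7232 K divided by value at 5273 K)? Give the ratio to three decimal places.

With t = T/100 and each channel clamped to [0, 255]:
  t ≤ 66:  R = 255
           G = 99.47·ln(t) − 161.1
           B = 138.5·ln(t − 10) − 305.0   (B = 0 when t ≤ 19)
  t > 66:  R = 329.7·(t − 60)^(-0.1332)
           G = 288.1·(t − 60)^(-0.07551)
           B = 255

1.186

At 5273 K (t = 52.73):
  B = 138.5·ln(52.73 − 10) − 305.0 = 138.5·ln 42.73 − 305.0 = 138.5·3.7549 − 305.0 = 215.054.
At 7232 K (t = 72.32):
  B = 255 by definition for t > 66.
Gain = 255.000 / 215.054 = 1.1857 → 1.186.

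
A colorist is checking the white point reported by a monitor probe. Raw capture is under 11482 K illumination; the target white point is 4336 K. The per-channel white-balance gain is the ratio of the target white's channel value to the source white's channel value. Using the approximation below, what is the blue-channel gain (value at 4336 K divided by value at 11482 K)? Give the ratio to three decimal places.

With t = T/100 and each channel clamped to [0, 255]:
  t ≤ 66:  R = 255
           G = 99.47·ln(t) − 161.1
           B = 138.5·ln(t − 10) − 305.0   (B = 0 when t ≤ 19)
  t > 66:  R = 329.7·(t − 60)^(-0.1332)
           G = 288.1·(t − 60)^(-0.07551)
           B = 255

0.709

At 11482 K (t = 114.82):
  B = 255 by definition for t > 66.
At 4336 K (t = 43.36):
  B = 138.5·ln(43.36 − 10) − 305.0 = 138.5·ln 33.36 − 305.0 = 138.5·3.5074 − 305.0 = 180.769.
Gain = 180.769 / 255.000 = 0.7089 → 0.709.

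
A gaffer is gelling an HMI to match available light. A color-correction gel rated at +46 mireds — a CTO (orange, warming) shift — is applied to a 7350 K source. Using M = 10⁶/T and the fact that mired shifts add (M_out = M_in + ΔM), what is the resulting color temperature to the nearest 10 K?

M_in = 10⁶/7350 = 136.05 mireds.
M_out = 136.05 + (+46) = 182.05 mireds.
T_out = 10⁶/182.05 = 5492.9 K → 5490 K.

5490 K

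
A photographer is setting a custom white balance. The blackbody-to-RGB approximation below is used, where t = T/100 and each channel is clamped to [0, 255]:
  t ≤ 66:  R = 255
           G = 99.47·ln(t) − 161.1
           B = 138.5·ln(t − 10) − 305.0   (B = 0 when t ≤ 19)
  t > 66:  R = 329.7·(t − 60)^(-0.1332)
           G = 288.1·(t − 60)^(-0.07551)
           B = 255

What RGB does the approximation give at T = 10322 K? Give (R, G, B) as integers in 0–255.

t = 10322/100 = 103.22; the t > 66 branch applies.
R = 329.7·(103.22 − 60)^(-0.1332) = 329.7·43.22^(-0.1332) = 329.7·0.60552 = 199.639.
G = 288.1·(103.22 − 60)^(-0.07551) = 288.1·43.22^(-0.07551) = 288.1·0.75247 = 216.787.
B = 255 by definition for t > 66.
Rounded: (200, 217, 255).

(200, 217, 255)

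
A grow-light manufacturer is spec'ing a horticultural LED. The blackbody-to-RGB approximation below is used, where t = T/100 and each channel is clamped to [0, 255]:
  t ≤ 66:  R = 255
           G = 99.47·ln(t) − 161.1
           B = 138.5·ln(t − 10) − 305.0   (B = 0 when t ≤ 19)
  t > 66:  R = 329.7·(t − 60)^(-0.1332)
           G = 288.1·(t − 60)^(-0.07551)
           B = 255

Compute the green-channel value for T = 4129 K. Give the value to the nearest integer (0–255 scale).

209

t = 4129/100 = 41.29; the t ≤ 66 branch applies.
G = 99.47·ln 41.29 − 161.1 = 99.47·3.7206 − 161.1 = 208.990.
Rounded: 209.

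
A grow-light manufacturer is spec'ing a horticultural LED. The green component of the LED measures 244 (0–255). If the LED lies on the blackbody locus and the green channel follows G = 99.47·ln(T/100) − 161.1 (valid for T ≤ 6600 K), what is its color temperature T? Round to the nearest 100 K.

ln t = (244 + 161.1) / 99.47 = 4.0726.
t = e^4.0726 = 58.709.
T = 100·t = 5871 K → 5900 K to the nearest 100 K.

5900 K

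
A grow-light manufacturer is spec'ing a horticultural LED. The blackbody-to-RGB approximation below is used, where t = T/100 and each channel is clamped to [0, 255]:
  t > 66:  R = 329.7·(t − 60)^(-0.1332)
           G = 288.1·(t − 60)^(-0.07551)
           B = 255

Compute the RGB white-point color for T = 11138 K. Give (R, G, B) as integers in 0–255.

(195, 214, 255)

t = 11138/100 = 111.38; the t > 66 branch applies.
R = 329.7·(111.38 − 60)^(-0.1332) = 329.7·51.38^(-0.1332) = 329.7·0.59173 = 195.093.
G = 288.1·(111.38 − 60)^(-0.07551) = 288.1·51.38^(-0.07551) = 288.1·0.74271 = 213.974.
B = 255 by definition for t > 66.
Rounded: (195, 214, 255).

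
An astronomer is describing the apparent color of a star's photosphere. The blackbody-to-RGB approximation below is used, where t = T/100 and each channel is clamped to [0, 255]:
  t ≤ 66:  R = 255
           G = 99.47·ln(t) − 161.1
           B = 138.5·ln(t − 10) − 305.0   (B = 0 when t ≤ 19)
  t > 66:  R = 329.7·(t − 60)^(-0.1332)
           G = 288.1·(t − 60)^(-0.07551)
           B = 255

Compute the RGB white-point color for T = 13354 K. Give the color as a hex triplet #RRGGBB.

#BAD0FF

t = 13354/100 = 133.54; the t > 66 branch applies.
R = 329.7·(133.54 − 60)^(-0.1332) = 329.7·73.54^(-0.1332) = 329.7·0.56413 = 185.994.
G = 288.1·(133.54 − 60)^(-0.07551) = 288.1·73.54^(-0.07551) = 288.1·0.72287 = 208.258.
B = 255 by definition for t > 66.
Rounded: (186, 208, 255).
In hex: #BAD0FF.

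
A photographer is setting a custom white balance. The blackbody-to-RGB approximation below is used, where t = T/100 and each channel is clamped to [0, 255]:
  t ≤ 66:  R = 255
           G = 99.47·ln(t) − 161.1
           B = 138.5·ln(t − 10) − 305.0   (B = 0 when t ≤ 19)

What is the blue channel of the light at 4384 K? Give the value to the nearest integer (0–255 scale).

t = 4384/100 = 43.84; the t ≤ 66 branch applies.
B = 138.5·ln(43.84 − 10) − 305.0 = 138.5·ln 33.84 − 305.0 = 138.5·3.5216 − 305.0 = 182.748.
Rounded: 183.

183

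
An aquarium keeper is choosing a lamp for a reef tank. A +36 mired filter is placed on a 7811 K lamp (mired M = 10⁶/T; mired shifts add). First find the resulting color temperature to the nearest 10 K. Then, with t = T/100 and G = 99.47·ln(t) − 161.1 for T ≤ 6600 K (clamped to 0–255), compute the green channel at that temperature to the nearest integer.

248

M_in = 10⁶/7811 = 128.02; M_out = 128.02 + (+36) = 164.02.
T_out = 10⁶/164.02 = 6096.6 K → 6100 K; t = 61.
G = 99.47·ln 61 − 161.1 = 99.47·4.1109 − 161.1 = 247.809.
Rounded: 248.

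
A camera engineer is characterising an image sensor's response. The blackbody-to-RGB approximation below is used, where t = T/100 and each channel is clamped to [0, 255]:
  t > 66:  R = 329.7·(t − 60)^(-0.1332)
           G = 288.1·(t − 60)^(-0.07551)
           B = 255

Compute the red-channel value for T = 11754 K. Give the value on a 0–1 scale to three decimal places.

0.754

t = 11754/100 = 117.54; the t > 66 branch applies.
R = 329.7·(117.54 − 60)^(-0.1332) = 329.7·57.54^(-0.1332) = 329.7·0.58287 = 192.172.
On a 0–1 scale: 192.172/255 = 0.7536 → 0.754.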